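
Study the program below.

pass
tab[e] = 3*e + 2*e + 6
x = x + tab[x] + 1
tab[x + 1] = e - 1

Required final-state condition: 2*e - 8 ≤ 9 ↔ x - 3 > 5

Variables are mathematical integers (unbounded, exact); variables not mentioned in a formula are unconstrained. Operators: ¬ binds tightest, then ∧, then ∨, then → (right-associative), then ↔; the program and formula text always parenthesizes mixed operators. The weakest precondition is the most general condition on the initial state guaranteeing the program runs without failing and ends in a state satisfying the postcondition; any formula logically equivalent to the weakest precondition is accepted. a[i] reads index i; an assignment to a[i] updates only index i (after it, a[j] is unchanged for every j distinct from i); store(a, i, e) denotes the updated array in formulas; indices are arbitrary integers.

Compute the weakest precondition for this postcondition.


Working backward. After the program, the postcondition 2*e - 8 ≤ 9 ↔ x - 3 > 5 must hold; in canonical form it is 2*e ≤ 17 ↔ x > 8.
Before tab[x + 1] := e - 1: 2*e ≤ 17 ↔ x > 8
Before x := x + tab[x] + 1: 2*e ≤ 17 ↔ tab[x] + x > 7
Before tab[e] := 3*e + 2*e + 6: 2*e ≤ 17 ↔ store(tab, e, 5*e + 6)[x] + x > 7
Before skip: 2*e ≤ 17 ↔ store(tab, e, 5*e + 6)[x] + x > 7
Answer: WP = 2*e ≤ 17 ↔ store(tab, e, 5*e + 6)[x] + x > 7


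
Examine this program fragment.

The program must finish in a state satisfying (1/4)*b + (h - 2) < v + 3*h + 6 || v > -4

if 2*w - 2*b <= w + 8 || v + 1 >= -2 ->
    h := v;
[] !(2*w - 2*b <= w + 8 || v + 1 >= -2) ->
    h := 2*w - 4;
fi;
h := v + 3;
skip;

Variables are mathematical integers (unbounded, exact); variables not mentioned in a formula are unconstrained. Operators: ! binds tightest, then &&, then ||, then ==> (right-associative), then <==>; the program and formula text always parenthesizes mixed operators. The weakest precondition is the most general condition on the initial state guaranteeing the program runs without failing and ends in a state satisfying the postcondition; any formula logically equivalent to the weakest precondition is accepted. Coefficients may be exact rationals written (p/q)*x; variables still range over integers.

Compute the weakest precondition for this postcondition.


Working backward. After the program, the postcondition (1/4)*b + (h - 2) < v + 3*h + 6 || v > -4 must hold; in canonical form it is (1/4)*b < 2*h + v + 8 || v > -4.
Before skip: (1/4)*b < 2*h + v + 8 || v > -4
Before h := v + 3: (1/4)*b < 3*v + 14 || v > -4
Then branch requires (1/4)*b < 3*v + 14 || v > -4; else branch requires (1/4)*b < 3*v + 14 || v > -4.
Before the if: ((w <= 2*b + 8 || v >= -3) ==> ((1/4)*b < 3*v + 14 || v > -4)) && ((!(w <= 2*b + 8 || v >= -3)) ==> ((1/4)*b < 3*v + 14 || v > -4))
Answer: WP = ((w <= 2*b + 8 || v >= -3) ==> ((1/4)*b < 3*v + 14 || v > -4)) && ((!(w <= 2*b + 8 || v >= -3)) ==> ((1/4)*b < 3*v + 14 || v > -4))


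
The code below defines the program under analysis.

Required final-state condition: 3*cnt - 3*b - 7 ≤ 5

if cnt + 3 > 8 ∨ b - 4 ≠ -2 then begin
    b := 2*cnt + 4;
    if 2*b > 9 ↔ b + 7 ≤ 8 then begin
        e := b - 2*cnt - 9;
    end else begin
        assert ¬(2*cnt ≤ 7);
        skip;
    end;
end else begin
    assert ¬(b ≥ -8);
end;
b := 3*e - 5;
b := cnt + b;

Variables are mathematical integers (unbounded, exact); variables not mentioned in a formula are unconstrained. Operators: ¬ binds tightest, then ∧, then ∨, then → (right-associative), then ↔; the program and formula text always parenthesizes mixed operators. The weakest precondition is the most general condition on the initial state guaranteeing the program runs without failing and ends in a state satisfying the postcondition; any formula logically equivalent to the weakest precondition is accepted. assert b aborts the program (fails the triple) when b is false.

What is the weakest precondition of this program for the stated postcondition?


Working backward. After the program, the postcondition 3*cnt - 3*b - 7 ≤ 5 must hold; in canonical form it is 3*cnt ≤ 3*b + 12.
Before b := cnt + b: 3*b ≥ -12
Before b := 3*e - 5: 9*e ≥ 3
Then branch requires (¬(4*cnt > 1 ↔ 2*cnt ≤ -3)) ∧ ((¬(4*cnt > 1 ↔ 2*cnt ≤ -3)) → ((¬(2*cnt ≤ 7)) ∧ 9*e ≥ 3)); else branch requires (¬(b ≥ -8)) ∧ 9*e ≥ 3.
Before the if: ((cnt > 5 ∨ b ≠ 2) → ((¬(4*cnt > 1 ↔ 2*cnt ≤ -3)) ∧ ((¬(4*cnt > 1 ↔ 2*cnt ≤ -3)) → ((¬(2*cnt ≤ 7)) ∧ 9*e ≥ 3)))) ∧ ((¬(cnt > 5 ∨ b ≠ 2)) → ((¬(b ≥ -8)) ∧ 9*e ≥ 3))
Answer: WP = ((cnt > 5 ∨ b ≠ 2) → ((¬(4*cnt > 1 ↔ 2*cnt ≤ -3)) ∧ ((¬(4*cnt > 1 ↔ 2*cnt ≤ -3)) → ((¬(2*cnt ≤ 7)) ∧ 9*e ≥ 3)))) ∧ ((¬(cnt > 5 ∨ b ≠ 2)) → ((¬(b ≥ -8)) ∧ 9*e ≥ 3))


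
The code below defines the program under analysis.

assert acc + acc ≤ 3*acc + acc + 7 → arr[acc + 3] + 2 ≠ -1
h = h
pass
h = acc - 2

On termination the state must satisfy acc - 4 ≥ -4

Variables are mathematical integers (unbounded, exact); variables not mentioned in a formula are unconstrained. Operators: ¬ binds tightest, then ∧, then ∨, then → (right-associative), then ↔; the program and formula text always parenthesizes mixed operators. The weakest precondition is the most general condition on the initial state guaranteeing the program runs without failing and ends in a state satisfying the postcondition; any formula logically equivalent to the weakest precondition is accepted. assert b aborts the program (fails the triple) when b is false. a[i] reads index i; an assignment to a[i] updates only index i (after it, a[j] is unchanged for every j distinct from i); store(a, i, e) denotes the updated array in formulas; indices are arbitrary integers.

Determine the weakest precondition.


Working backward. After the program, the postcondition acc - 4 ≥ -4 must hold; in canonical form it is acc ≥ 0.
Before h := acc - 2: acc ≥ 0
Before skip: acc ≥ 0
Before h := h: acc ≥ 0
Before assert acc + acc ≤ 3*acc + acc + 7 → arr[acc + 3] + 2 ≠ -1: (2*acc ≥ -7 → arr[acc + 3] ≠ -3) ∧ acc ≥ 0
Answer: WP = (2*acc ≥ -7 → arr[acc + 3] ≠ -3) ∧ acc ≥ 0


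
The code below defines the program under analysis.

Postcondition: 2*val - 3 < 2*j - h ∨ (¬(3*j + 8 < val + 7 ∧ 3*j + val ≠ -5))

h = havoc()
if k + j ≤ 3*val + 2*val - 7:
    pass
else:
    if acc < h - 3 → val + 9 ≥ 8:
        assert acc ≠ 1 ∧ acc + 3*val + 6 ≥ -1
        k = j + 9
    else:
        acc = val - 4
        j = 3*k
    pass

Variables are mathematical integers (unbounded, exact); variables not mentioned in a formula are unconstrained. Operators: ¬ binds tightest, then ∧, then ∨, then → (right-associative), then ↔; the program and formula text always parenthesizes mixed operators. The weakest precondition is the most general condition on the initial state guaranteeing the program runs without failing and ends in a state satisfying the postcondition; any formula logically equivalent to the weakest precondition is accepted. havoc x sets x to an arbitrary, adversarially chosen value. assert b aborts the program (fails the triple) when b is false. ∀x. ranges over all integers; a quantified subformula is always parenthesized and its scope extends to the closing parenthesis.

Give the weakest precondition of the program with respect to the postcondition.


Working backward. After the program, the postcondition 2*val - 3 < 2*j - h ∨ (¬(3*j + 8 < val + 7 ∧ 3*j + val ≠ -5)) must hold; in canonical form it is h + 2*val < 2*j + 3 ∨ (¬(3*j < val - 1 ∧ 3*j + val ≠ -5)).
Then branch requires h + 2*val < 2*j + 3 ∨ (¬(3*j < val - 1 ∧ 3*j + val ≠ -5)); else branch requires ((acc < h - 3 → val ≥ -1) → (acc ≠ 1 ∧ acc + 3*val ≥ -7 ∧ (h + 2*val < 2*j + 3 ∨ (¬(3*j < val - 1 ∧ 3*j + val ≠ -5))))) ∧ ((¬(acc < h - 3 → val ≥ -1)) → (h + 2*val < 6*k + 3 ∨ (¬(9*k < val - 1 ∧ 9*k + val ≠ -5)))).
Before the if: (j + k ≤ 5*val - 7 → (h + 2*val < 2*j + 3 ∨ (¬(3*j < val - 1 ∧ 3*j + val ≠ -5)))) ∧ ((¬(j + k ≤ 5*val - 7)) → (((acc < h - 3 → val ≥ -1) → (acc ≠ 1 ∧ acc + 3*val ≥ -7 ∧ (h + 2*val < 2*j + 3 ∨ (¬(3*j < val - 1 ∧ 3*j + val ≠ -5))))) ∧ ((¬(acc < h - 3 → val ≥ -1)) → (h + 2*val < 6*k + 3 ∨ (¬(9*k < val - 1 ∧ 9*k + val ≠ -5))))))
Before havoc h: ∀h_1. ((j + k ≤ 5*val - 7 → (h_1 + 2*val < 2*j + 3 ∨ (¬(3*j < val - 1 ∧ 3*j + val ≠ -5)))) ∧ ((¬(j + k ≤ 5*val - 7)) → (((acc < h_1 - 3 → val ≥ -1) → (acc ≠ 1 ∧ acc + 3*val ≥ -7 ∧ (h_1 + 2*val < 2*j + 3 ∨ (¬(3*j < val - 1 ∧ 3*j + val ≠ -5))))) ∧ ((¬(acc < h_1 - 3 → val ≥ -1)) → (h_1 + 2*val < 6*k + 3 ∨ (¬(9*k < val - 1 ∧ 9*k + val ≠ -5)))))))
Answer: WP = ∀h_1. ((j + k ≤ 5*val - 7 → (h_1 + 2*val < 2*j + 3 ∨ (¬(3*j < val - 1 ∧ 3*j + val ≠ -5)))) ∧ ((¬(j + k ≤ 5*val - 7)) → (((acc < h_1 - 3 → val ≥ -1) → (acc ≠ 1 ∧ acc + 3*val ≥ -7 ∧ (h_1 + 2*val < 2*j + 3 ∨ (¬(3*j < val - 1 ∧ 3*j + val ≠ -5))))) ∧ ((¬(acc < h_1 - 3 → val ≥ -1)) → (h_1 + 2*val < 6*k + 3 ∨ (¬(9*k < val - 1 ∧ 9*k + val ≠ -5)))))))


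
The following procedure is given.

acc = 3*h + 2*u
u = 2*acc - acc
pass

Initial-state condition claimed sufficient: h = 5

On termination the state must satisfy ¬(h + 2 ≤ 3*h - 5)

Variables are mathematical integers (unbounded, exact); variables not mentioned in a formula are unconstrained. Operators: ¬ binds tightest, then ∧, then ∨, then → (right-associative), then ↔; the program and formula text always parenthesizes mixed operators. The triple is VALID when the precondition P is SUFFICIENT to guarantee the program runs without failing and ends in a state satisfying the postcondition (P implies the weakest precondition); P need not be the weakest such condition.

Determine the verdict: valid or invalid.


Working backward. After the program, the postcondition ¬(h + 2 ≤ 3*h - 5) must hold; in canonical form it is ¬(2*h ≥ 7).
Before skip: ¬(2*h ≥ 7)
Before u := 2*acc - acc: ¬(2*h ≥ 7)
Before acc := 3*h + 2*u: ¬(2*h ≥ 7)
The weakest precondition is ¬(2*h ≥ 7).
Check whether h = 5 implies it.
Countermodel: at the initial state h = 5, the precondition holds but the weakest precondition fails.
Answer: invalid


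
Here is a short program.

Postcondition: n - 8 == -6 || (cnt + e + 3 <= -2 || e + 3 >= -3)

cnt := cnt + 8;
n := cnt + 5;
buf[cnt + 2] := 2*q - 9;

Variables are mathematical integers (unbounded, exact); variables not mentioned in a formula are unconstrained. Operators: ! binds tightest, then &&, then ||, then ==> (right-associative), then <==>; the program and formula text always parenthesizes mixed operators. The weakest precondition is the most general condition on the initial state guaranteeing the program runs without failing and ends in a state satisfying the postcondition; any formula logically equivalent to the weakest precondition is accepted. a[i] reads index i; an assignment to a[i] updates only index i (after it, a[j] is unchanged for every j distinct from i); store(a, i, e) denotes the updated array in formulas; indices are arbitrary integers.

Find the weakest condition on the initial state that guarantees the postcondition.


Working backward. After the program, the postcondition n - 8 == -6 || (cnt + e + 3 <= -2 || e + 3 >= -3) must hold; in canonical form it is n == 2 || cnt + e <= -5 || e >= -6.
Before buf[cnt + 2] := 2*q - 9: n == 2 || cnt + e <= -5 || e >= -6
Before n := cnt + 5: cnt == -3 || cnt + e <= -5 || e >= -6
Before cnt := cnt + 8: cnt == -11 || cnt + e <= -13 || e >= -6
Answer: WP = cnt == -11 || cnt + e <= -13 || e >= -6


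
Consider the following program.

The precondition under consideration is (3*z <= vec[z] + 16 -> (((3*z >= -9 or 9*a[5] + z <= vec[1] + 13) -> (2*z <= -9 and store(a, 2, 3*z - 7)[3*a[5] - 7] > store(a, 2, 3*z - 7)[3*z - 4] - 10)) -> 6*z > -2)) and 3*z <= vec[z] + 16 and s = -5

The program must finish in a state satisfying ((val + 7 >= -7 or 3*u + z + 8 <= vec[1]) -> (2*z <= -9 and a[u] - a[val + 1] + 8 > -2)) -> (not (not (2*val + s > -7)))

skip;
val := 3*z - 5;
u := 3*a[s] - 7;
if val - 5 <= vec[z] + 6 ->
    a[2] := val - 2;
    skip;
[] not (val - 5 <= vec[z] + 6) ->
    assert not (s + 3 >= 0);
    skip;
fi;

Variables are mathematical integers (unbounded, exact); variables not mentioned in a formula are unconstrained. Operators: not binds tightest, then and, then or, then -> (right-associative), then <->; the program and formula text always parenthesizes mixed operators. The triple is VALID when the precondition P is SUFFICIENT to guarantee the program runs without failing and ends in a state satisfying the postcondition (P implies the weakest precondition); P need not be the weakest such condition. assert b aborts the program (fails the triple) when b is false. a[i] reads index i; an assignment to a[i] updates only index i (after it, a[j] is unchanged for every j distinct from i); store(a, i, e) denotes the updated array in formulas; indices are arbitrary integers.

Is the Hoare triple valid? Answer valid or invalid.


Working backward. After the program, the postcondition ((val + 7 >= -7 or 3*u + z + 8 <= vec[1]) -> (2*z <= -9 and a[u] - a[val + 1] + 8 > -2)) -> (not (not (2*val + s > -7))) must hold; in canonical form it is ((val >= -14 or 3*u + z <= vec[1] - 8) -> (2*z <= -9 and a[u] > a[val + 1] - 10)) -> s + 2*val > -7.
Then branch requires ((val >= -14 or 3*u + z <= vec[1] - 8) -> (2*z <= -9 and store(a, 2, val - 2)[u] > store(a, 2, val - 2)[val + 1] - 10)) -> s + 2*val > -7; else branch requires (not (s >= -3)) and (((val >= -14 or 3*u + z <= vec[1] - 8) -> (2*z <= -9 and a[u] > a[val + 1] - 10)) -> s + 2*val > -7).
Before the if: (val <= vec[z] + 11 -> (((val >= -14 or 3*u + z <= vec[1] - 8) -> (2*z <= -9 and store(a, 2, val - 2)[u] > store(a, 2, val - 2)[val + 1] - 10)) -> s + 2*val > -7)) and ((not (val <= vec[z] + 11)) -> ((not (s >= -3)) and (((val >= -14 or 3*u + z <= vec[1] - 8) -> (2*z <= -9 and a[u] > a[val + 1] - 10)) -> s + 2*val > -7)))
Before u := 3*a[s] - 7: (val <= vec[z] + 11 -> (((val >= -14 or 9*a[s] + z <= vec[1] + 13) -> (2*z <= -9 and store(a, 2, val - 2)[3*a[s] - 7] > store(a, 2, val - 2)[val + 1] - 10)) -> s + 2*val > -7)) and ((not (val <= vec[z] + 11)) -> ((not (s >= -3)) and (((val >= -14 or 9*a[s] + z <= vec[1] + 13) -> (2*z <= -9 and a[3*a[s] - 7] > a[val + 1] - 10)) -> s + 2*val > -7)))
Before val := 3*z - 5: (3*z <= vec[z] + 16 -> (((3*z >= -9 or 9*a[s] + z <= vec[1] + 13) -> (2*z <= -9 and store(a, 2, 3*z - 7)[3*a[s] - 7] > store(a, 2, 3*z - 7)[3*z - 4] - 10)) -> s + 6*z > 3)) and ((not (3*z <= vec[z] + 16)) -> ((not (s >= -3)) and (((3*z >= -9 or 9*a[s] + z <= vec[1] + 13) -> (2*z <= -9 and a[3*a[s] - 7] > a[3*z - 4] - 10)) -> s + 6*z > 3)))
Before skip: (3*z <= vec[z] + 16 -> (((3*z >= -9 or 9*a[s] + z <= vec[1] + 13) -> (2*z <= -9 and store(a, 2, 3*z - 7)[3*a[s] - 7] > store(a, 2, 3*z - 7)[3*z - 4] - 10)) -> s + 6*z > 3)) and ((not (3*z <= vec[z] + 16)) -> ((not (s >= -3)) and (((3*z >= -9 or 9*a[s] + z <= vec[1] + 13) -> (2*z <= -9 and a[3*a[s] - 7] > a[3*z - 4] - 10)) -> s + 6*z > 3)))
The weakest precondition is (3*z <= vec[z] + 16 -> (((3*z >= -9 or 9*a[s] + z <= vec[1] + 13) -> (2*z <= -9 and store(a, 2, 3*z - 7)[3*a[s] - 7] > store(a, 2, 3*z - 7)[3*z - 4] - 10)) -> s + 6*z > 3)) and ((not (3*z <= vec[z] + 16)) -> ((not (s >= -3)) and (((3*z >= -9 or 9*a[s] + z <= vec[1] + 13) -> (2*z <= -9 and a[3*a[s] - 7] > a[3*z - 4] - 10)) -> s + 6*z > 3))).
Check whether (3*z <= vec[z] + 16 -> (((3*z >= -9 or 9*a[5] + z <= vec[1] + 13) -> (2*z <= -9 and store(a, 2, 3*z - 7)[3*a[5] - 7] > store(a, 2, 3*z - 7)[3*z - 4] - 10)) -> 6*z > -2)) and 3*z <= vec[z] + 16 and s = -5 implies it.
Countermodel: at the initial state a = {[-19555] = 4, [-16] = 4, [-5] = 11796, [-4] = 4, [1] = 4, [2] = 4, [5] = -6516, [35381] = 4, elsewhere 4}, s = -5, vec = {[-19555] = 3, [-16] = 3, [-5] = 3, [-4] = 30152, [1] = 106146, [2] = 3, [5] = 3, [35381] = 3, elsewhere 3}, z = -4, the precondition holds but the weakest precondition fails.
Answer: invalid


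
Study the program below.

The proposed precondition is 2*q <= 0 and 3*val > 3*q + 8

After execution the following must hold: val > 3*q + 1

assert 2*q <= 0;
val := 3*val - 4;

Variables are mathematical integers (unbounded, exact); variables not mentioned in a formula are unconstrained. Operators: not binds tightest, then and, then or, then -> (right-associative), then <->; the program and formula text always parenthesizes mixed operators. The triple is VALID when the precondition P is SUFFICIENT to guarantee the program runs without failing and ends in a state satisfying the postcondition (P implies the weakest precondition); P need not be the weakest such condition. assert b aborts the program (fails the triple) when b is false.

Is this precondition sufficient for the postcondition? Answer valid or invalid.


Working backward. After the program, val > 3*q + 1 must hold.
Before val := 3*val - 4: 3*val > 3*q + 5
Before assert 2*q <= 0: 2*q <= 0 and 3*val > 3*q + 5
The weakest precondition is 2*q <= 0 and 3*val > 3*q + 5.
Check whether 2*q <= 0 and 3*val > 3*q + 8 implies it.
Every state satisfying the precondition satisfies the weakest precondition: the implication holds.
Answer: valid


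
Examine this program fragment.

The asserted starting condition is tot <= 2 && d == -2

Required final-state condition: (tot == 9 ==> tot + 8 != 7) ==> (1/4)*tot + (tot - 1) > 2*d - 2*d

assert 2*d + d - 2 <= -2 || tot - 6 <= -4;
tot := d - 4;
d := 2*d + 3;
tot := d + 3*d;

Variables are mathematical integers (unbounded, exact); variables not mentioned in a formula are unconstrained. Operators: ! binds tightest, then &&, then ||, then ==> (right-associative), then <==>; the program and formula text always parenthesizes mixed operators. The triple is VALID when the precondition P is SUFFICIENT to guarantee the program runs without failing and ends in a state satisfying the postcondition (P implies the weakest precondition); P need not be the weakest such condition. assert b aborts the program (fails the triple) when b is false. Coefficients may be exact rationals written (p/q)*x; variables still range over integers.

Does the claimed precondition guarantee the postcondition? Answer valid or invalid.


Working backward. After the program, the postcondition (tot == 9 ==> tot + 8 != 7) ==> (1/4)*tot + (tot - 1) > 2*d - 2*d must hold; in canonical form it is (tot == 9 ==> tot != -1) ==> (5/4)*tot > 1.
Before tot := d + 3*d: (4*d == 9 ==> 4*d != -1) ==> 5*d > 1
Before d := 2*d + 3: (8*d == -3 ==> 8*d != -13) ==> 10*d > -14
Before tot := d - 4: (8*d == -3 ==> 8*d != -13) ==> 10*d > -14
Before assert 2*d + d - 2 <= -2 || tot - 6 <= -4: (3*d <= 0 || tot <= 2) && ((8*d == -3 ==> 8*d != -13) ==> 10*d > -14)
The weakest precondition is (3*d <= 0 || tot <= 2) && ((8*d == -3 ==> 8*d != -13) ==> 10*d > -14).
Check whether tot <= 2 && d == -2 implies it.
Countermodel: at the initial state d = -2, tot = 2, the precondition holds but the weakest precondition fails.
Answer: invalid


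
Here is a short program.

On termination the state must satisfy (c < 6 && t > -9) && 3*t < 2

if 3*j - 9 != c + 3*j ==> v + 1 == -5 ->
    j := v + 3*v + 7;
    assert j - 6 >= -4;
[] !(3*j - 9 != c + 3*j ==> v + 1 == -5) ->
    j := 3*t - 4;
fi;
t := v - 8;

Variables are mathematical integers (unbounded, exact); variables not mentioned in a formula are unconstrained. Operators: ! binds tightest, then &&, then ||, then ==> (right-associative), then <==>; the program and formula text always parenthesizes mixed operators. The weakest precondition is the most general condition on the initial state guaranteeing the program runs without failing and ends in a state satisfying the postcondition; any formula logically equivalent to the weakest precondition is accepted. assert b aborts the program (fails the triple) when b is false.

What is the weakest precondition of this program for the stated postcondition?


Working backward. After the program, the postcondition (c < 6 && t > -9) && 3*t < 2 must hold; in canonical form it is c < 6 && t > -9 && 3*t < 2.
Before t := v - 8: c < 6 && v > -1 && 3*v < 26
Then branch requires 4*v >= -5 && c < 6 && v > -1 && 3*v < 26; else branch requires c < 6 && v > -1 && 3*v < 26.
Before the if: ((c != -9 ==> v == -6) ==> (4*v >= -5 && c < 6 && v > -1 && 3*v < 26)) && ((!(c != -9 ==> v == -6)) ==> (c < 6 && v > -1 && 3*v < 26))
Answer: WP = ((c != -9 ==> v == -6) ==> (4*v >= -5 && c < 6 && v > -1 && 3*v < 26)) && ((!(c != -9 ==> v == -6)) ==> (c < 6 && v > -1 && 3*v < 26))


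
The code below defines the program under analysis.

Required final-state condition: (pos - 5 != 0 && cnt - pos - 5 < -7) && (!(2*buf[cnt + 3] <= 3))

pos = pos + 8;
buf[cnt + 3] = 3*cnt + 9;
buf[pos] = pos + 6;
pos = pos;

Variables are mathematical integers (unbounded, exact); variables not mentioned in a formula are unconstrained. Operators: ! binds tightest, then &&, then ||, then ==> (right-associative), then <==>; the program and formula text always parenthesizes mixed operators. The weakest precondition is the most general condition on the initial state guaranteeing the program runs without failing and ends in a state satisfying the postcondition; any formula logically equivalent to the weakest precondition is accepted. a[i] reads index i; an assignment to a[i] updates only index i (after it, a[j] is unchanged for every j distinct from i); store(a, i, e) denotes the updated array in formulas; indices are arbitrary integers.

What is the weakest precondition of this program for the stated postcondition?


Working backward. After the program, the postcondition (pos - 5 != 0 && cnt - pos - 5 < -7) && (!(2*buf[cnt + 3] <= 3)) must hold; in canonical form it is pos != 5 && cnt < pos - 2 && (!(2*buf[cnt + 3] <= 3)).
Before pos := pos: pos != 5 && cnt < pos - 2 && (!(2*buf[cnt + 3] <= 3))
Before buf[pos] := pos + 6: pos != 5 && cnt < pos - 2 && (!(2*store(buf, pos, pos + 6)[cnt + 3] <= 3))
Before buf[cnt + 3] := 3*cnt + 9: pos != 5 && cnt < pos - 2 && (!(2*store(store(buf, cnt + 3, 3*cnt + 9), pos, pos + 6)[cnt + 3] <= 3))
Before pos := pos + 8: pos != -3 && cnt < pos + 6 && (!(2*store(store(buf, cnt + 3, 3*cnt + 9), pos + 8, pos + 14)[cnt + 3] <= 3))
Answer: WP = pos != -3 && cnt < pos + 6 && (!(2*store(store(buf, cnt + 3, 3*cnt + 9), pos + 8, pos + 14)[cnt + 3] <= 3))


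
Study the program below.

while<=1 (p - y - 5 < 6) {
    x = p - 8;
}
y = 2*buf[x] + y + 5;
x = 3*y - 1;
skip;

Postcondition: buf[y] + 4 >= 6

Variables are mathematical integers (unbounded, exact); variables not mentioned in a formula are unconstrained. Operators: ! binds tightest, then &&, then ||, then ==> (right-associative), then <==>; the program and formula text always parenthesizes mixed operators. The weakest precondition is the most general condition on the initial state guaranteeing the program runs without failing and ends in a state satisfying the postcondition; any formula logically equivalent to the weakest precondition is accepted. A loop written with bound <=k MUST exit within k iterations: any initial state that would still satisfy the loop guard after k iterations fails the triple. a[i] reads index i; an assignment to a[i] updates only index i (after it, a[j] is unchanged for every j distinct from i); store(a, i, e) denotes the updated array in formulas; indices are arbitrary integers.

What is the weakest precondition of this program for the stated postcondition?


Working backward. After the program, the postcondition buf[y] + 4 >= 6 must hold; in canonical form it is buf[y] >= 2.
Before skip: buf[y] >= 2
Before x := 3*y - 1: buf[y] >= 2
Before y := 2*buf[x] + y + 5: buf[2*buf[x] + y + 5] >= 2
Before the loop (bound <=1), unroll the exhaustion recursion (WP_0 = exit-now case; WP_j = one more guarded iteration, up to j = 1):
  WP_0: (!(p < y + 11)) && buf[2*buf[x] + y + 5] >= 2
  WP_1: (p < y + 11 ==> ((!(p < y + 11)) && buf[2*buf[p - 8] + y + 5] >= 2)) && ((!(p < y + 11)) ==> buf[2*buf[x] + y + 5] >= 2)
So before the loop: (p < y + 11 ==> ((!(p < y + 11)) && buf[2*buf[p - 8] + y + 5] >= 2)) && ((!(p < y + 11)) ==> buf[2*buf[x] + y + 5] >= 2)
Answer: WP = (p < y + 11 ==> ((!(p < y + 11)) && buf[2*buf[p - 8] + y + 5] >= 2)) && ((!(p < y + 11)) ==> buf[2*buf[x] + y + 5] >= 2)


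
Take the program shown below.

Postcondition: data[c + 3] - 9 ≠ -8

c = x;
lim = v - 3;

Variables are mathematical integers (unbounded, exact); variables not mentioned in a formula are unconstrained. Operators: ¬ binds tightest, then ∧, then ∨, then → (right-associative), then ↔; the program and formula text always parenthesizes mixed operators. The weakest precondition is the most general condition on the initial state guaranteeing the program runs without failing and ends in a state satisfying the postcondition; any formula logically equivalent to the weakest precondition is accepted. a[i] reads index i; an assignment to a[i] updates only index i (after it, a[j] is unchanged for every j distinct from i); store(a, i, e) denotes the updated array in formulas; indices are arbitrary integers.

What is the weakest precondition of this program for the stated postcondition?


Working backward. After the program, the postcondition data[c + 3] - 9 ≠ -8 must hold; in canonical form it is data[c + 3] ≠ 1.
Before lim := v - 3: data[c + 3] ≠ 1
Before c := x: data[x + 3] ≠ 1
Answer: WP = data[x + 3] ≠ 1


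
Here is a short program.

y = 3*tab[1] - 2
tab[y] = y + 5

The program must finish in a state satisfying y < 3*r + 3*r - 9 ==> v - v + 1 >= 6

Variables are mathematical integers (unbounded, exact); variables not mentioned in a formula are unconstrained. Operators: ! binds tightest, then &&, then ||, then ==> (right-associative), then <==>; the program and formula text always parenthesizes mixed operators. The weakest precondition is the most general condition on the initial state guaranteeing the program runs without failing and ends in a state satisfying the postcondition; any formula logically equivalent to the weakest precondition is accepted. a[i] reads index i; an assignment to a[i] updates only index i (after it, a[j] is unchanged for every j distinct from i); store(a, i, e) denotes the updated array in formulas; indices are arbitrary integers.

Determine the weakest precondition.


Working backward. After the program, the postcondition y < 3*r + 3*r - 9 ==> v - v + 1 >= 6 must hold; in canonical form it is !(y < 6*r - 9).
Before tab[y] := y + 5: !(y < 6*r - 9)
Before y := 3*tab[1] - 2: !(3*tab[1] < 6*r - 7)
Answer: WP = !(3*tab[1] < 6*r - 7)


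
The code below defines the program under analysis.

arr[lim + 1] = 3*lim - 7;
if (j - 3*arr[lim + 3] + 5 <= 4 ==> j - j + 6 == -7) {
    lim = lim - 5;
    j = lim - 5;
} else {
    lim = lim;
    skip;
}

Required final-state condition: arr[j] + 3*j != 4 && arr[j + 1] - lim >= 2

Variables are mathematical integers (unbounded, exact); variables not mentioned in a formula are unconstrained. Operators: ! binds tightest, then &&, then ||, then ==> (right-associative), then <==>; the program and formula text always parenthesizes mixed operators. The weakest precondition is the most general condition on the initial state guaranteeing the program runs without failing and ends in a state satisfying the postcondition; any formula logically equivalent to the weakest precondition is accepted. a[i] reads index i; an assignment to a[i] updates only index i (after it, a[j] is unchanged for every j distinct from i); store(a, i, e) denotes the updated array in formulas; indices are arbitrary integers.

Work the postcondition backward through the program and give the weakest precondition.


Working backward. After the program, the postcondition arr[j] + 3*j != 4 && arr[j + 1] - lim >= 2 must hold; in canonical form it is arr[j] + 3*j != 4 && arr[j + 1] >= lim + 2.
Then branch requires arr[lim - 10] + 3*lim != 34 && arr[lim - 9] >= lim - 3; else branch requires arr[j] + 3*j != 4 && arr[j + 1] >= lim + 2.
Before the if: ((!(j <= 3*arr[lim + 3] - 1)) ==> (arr[lim - 10] + 3*lim != 34 && arr[lim - 9] >= lim - 3)) && (j <= 3*arr[lim + 3] - 1 ==> (arr[j] + 3*j != 4 && arr[j + 1] >= lim + 2))
Before arr[lim + 1] := 3*lim - 7: ((!(j <= 3*store(arr, lim + 1, 3*lim - 7)[lim + 3] - 1)) ==> (store(arr, lim + 1, 3*lim - 7)[lim - 10] + 3*lim != 34 && store(arr, lim + 1, 3*lim - 7)[lim - 9] >= lim - 3)) && (j <= 3*store(arr, lim + 1, 3*lim - 7)[lim + 3] - 1 ==> (store(arr, lim + 1, 3*lim - 7)[j] + 3*j != 4 && store(arr, lim + 1, 3*lim - 7)[j + 1] >= lim + 2))
Answer: WP = ((!(j <= 3*store(arr, lim + 1, 3*lim - 7)[lim + 3] - 1)) ==> (store(arr, lim + 1, 3*lim - 7)[lim - 10] + 3*lim != 34 && store(arr, lim + 1, 3*lim - 7)[lim - 9] >= lim - 3)) && (j <= 3*store(arr, lim + 1, 3*lim - 7)[lim + 3] - 1 ==> (store(arr, lim + 1, 3*lim - 7)[j] + 3*j != 4 && store(arr, lim + 1, 3*lim - 7)[j + 1] >= lim + 2))


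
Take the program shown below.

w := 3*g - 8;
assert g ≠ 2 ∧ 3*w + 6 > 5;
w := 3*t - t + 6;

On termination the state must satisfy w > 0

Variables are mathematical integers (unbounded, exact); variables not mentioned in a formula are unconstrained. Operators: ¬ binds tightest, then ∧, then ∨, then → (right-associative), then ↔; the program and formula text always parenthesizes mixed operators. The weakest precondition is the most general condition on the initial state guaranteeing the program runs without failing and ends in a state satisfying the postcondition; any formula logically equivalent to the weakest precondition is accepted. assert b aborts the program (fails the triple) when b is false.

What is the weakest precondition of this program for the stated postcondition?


Working backward. After the program, w > 0 must hold.
Before w := 3*t - t + 6: 2*t > -6
Before assert g ≠ 2 ∧ 3*w + 6 > 5: g ≠ 2 ∧ 3*w > -1 ∧ 2*t > -6
Before w := 3*g - 8: g ≠ 2 ∧ 9*g > 23 ∧ 2*t > -6
Answer: WP = g ≠ 2 ∧ 9*g > 23 ∧ 2*t > -6


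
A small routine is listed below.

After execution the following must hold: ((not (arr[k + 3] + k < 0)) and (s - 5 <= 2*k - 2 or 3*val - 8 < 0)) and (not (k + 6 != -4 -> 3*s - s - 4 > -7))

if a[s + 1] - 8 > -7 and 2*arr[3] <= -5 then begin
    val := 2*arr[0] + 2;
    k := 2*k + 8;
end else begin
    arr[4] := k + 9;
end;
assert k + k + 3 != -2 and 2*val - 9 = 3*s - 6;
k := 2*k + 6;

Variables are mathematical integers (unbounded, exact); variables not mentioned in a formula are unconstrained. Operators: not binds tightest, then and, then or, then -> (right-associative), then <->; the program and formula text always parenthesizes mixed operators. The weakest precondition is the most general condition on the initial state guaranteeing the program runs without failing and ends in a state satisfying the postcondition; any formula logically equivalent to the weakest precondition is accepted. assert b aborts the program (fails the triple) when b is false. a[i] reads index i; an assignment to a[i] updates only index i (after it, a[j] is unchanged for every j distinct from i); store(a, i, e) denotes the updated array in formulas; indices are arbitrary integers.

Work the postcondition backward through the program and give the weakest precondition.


Working backward. After the program, the postcondition ((not (arr[k + 3] + k < 0)) and (s - 5 <= 2*k - 2 or 3*val - 8 < 0)) and (not (k + 6 != -4 -> 3*s - s - 4 > -7)) must hold; in canonical form it is (not (arr[k + 3] + k < 0)) and (s <= 2*k + 3 or 3*val < 8) and (not (k != -10 -> 2*s > -3)).
Before k := 2*k + 6: (not (arr[2*k + 9] + 2*k < -6)) and (s <= 4*k + 15 or 3*val < 8) and (not (2*k != -16 -> 2*s > -3))
Before assert k + k + 3 != -2 and 2*val - 9 = 3*s - 6: 2*k != -5 and 2*val = 3*s + 3 and (not (arr[2*k + 9] + 2*k < -6)) and (s <= 4*k + 15 or 3*val < 8) and (not (2*k != -16 -> 2*s > -3))
Then branch requires 4*k != -21 and 4*arr[0] = 3*s - 1 and (not (arr[4*k + 25] + 4*k < -22)) and (s <= 8*k + 47 or 6*arr[0] < 2) and (not (4*k != -32 -> 2*s > -3)); else branch requires 2*k != -5 and 2*val = 3*s + 3 and (not (store(arr, 4, k + 9)[2*k + 9] + 2*k < -6)) and (s <= 4*k + 15 or 3*val < 8) and (not (2*k != -16 -> 2*s > -3)).
Before the if: ((a[s + 1] > 1 and 2*arr[3] <= -5) -> (4*k != -21 and 4*arr[0] = 3*s - 1 and (not (arr[4*k + 25] + 4*k < -22)) and (s <= 8*k + 47 or 6*arr[0] < 2) and (not (4*k != -32 -> 2*s > -3)))) and ((not (a[s + 1] > 1 and 2*arr[3] <= -5)) -> (2*k != -5 and 2*val = 3*s + 3 and (not (store(arr, 4, k + 9)[2*k + 9] + 2*k < -6)) and (s <= 4*k + 15 or 3*val < 8) and (not (2*k != -16 -> 2*s > -3))))
Answer: WP = ((a[s + 1] > 1 and 2*arr[3] <= -5) -> (4*k != -21 and 4*arr[0] = 3*s - 1 and (not (arr[4*k + 25] + 4*k < -22)) and (s <= 8*k + 47 or 6*arr[0] < 2) and (not (4*k != -32 -> 2*s > -3)))) and ((not (a[s + 1] > 1 and 2*arr[3] <= -5)) -> (2*k != -5 and 2*val = 3*s + 3 and (not (store(arr, 4, k + 9)[2*k + 9] + 2*k < -6)) and (s <= 4*k + 15 or 3*val < 8) and (not (2*k != -16 -> 2*s > -3))))


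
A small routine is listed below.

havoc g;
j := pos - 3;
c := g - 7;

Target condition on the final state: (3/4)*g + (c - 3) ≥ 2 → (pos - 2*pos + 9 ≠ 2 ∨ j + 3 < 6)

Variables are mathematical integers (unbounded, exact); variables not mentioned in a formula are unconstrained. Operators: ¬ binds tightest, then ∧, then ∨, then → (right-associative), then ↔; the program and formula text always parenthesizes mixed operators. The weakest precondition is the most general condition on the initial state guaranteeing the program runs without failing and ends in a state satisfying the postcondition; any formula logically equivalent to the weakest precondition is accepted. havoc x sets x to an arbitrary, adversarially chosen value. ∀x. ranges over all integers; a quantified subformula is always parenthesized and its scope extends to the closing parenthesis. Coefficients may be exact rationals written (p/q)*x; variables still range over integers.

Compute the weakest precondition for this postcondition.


Working backward. After the program, the postcondition (3/4)*g + (c - 3) ≥ 2 → (pos - 2*pos + 9 ≠ 2 ∨ j + 3 < 6) must hold; in canonical form it is c + (3/4)*g ≥ 5 → (pos ≠ 7 ∨ j < 3).
Before c := g - 7: (7/4)*g ≥ 12 → (pos ≠ 7 ∨ j < 3)
Before j := pos - 3: (7/4)*g ≥ 12 → (pos ≠ 7 ∨ pos < 6)
Before havoc g: ∀g_1. ((7/4)*g_1 ≥ 12 → (pos ≠ 7 ∨ pos < 6))
Answer: WP = ∀g_1. ((7/4)*g_1 ≥ 12 → (pos ≠ 7 ∨ pos < 6))


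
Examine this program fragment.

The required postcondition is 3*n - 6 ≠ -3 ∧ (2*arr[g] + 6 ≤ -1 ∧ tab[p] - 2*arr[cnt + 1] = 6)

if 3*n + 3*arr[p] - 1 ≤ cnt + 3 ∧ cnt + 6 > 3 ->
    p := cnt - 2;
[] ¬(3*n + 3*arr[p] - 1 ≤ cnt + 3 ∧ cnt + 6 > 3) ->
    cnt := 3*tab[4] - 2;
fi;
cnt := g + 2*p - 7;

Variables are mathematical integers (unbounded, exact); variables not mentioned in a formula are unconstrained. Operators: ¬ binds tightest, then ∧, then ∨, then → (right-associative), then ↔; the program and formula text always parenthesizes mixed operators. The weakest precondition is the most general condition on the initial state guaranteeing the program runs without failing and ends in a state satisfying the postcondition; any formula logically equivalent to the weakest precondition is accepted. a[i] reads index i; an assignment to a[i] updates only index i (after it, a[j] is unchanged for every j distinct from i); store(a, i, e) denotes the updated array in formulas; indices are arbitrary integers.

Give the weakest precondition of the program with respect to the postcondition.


Working backward. After the program, the postcondition 3*n - 6 ≠ -3 ∧ (2*arr[g] + 6 ≤ -1 ∧ tab[p] - 2*arr[cnt + 1] = 6) must hold; in canonical form it is 3*n ≠ 3 ∧ 2*arr[g] ≤ -7 ∧ tab[p] = 2*arr[cnt + 1] + 6.
Before cnt := g + 2*p - 7: 3*n ≠ 3 ∧ 2*arr[g] ≤ -7 ∧ tab[p] = 2*arr[g + 2*p - 6] + 6
Then branch requires 3*n ≠ 3 ∧ 2*arr[g] ≤ -7 ∧ tab[cnt - 2] = 2*arr[2*cnt + g - 10] + 6; else branch requires 3*n ≠ 3 ∧ 2*arr[g] ≤ -7 ∧ tab[p] = 2*arr[g + 2*p - 6] + 6.
Before the if: ((3*arr[p] + 3*n ≤ cnt + 4 ∧ cnt > -3) → (3*n ≠ 3 ∧ 2*arr[g] ≤ -7 ∧ tab[cnt - 2] = 2*arr[2*cnt + g - 10] + 6)) ∧ ((¬(3*arr[p] + 3*n ≤ cnt + 4 ∧ cnt > -3)) → (3*n ≠ 3 ∧ 2*arr[g] ≤ -7 ∧ tab[p] = 2*arr[g + 2*p - 6] + 6))
Answer: WP = ((3*arr[p] + 3*n ≤ cnt + 4 ∧ cnt > -3) → (3*n ≠ 3 ∧ 2*arr[g] ≤ -7 ∧ tab[cnt - 2] = 2*arr[2*cnt + g - 10] + 6)) ∧ ((¬(3*arr[p] + 3*n ≤ cnt + 4 ∧ cnt > -3)) → (3*n ≠ 3 ∧ 2*arr[g] ≤ -7 ∧ tab[p] = 2*arr[g + 2*p - 6] + 6))


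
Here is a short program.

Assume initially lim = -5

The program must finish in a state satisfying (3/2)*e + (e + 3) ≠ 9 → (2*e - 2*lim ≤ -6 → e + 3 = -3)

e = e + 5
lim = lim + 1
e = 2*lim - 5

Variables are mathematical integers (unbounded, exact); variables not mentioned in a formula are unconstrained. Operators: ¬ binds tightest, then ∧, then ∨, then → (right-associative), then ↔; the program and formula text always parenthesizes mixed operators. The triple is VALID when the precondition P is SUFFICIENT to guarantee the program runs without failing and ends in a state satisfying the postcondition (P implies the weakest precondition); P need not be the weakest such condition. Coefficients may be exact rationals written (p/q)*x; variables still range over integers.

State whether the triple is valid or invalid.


Working backward. After the program, the postcondition (3/2)*e + (e + 3) ≠ 9 → (2*e - 2*lim ≤ -6 → e + 3 = -3) must hold; in canonical form it is (5/2)*e ≠ 6 → (2*e ≤ 2*lim - 6 → e = -6).
Before e := 2*lim - 5: 5*lim ≠ 37/2 → (2*lim ≤ 4 → 2*lim = -1)
Before lim := lim + 1: 5*lim ≠ 27/2 → (2*lim ≤ 2 → 2*lim = -3)
Before e := e + 5: 5*lim ≠ 27/2 → (2*lim ≤ 2 → 2*lim = -3)
The weakest precondition is 5*lim ≠ 27/2 → (2*lim ≤ 2 → 2*lim = -3).
Check whether lim = -5 implies it.
Countermodel: at the initial state lim = -5, the precondition holds but the weakest precondition fails.
Answer: invalid


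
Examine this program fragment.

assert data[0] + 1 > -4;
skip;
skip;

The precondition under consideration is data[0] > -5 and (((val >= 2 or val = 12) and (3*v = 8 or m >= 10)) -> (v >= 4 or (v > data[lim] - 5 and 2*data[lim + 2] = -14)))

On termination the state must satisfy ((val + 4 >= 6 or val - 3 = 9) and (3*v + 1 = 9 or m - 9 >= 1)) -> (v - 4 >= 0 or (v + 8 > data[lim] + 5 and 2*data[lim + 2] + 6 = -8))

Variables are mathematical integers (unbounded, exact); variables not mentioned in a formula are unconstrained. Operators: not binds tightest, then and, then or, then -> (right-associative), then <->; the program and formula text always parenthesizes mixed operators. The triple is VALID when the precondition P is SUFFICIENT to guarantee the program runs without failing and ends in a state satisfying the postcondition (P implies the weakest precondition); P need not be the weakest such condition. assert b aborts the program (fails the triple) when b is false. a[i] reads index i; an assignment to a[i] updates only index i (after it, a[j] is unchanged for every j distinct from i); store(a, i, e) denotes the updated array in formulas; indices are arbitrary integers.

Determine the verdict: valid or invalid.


Working backward. After the program, the postcondition ((val + 4 >= 6 or val - 3 = 9) and (3*v + 1 = 9 or m - 9 >= 1)) -> (v - 4 >= 0 or (v + 8 > data[lim] + 5 and 2*data[lim + 2] + 6 = -8)) must hold; in canonical form it is ((val >= 2 or val = 12) and (3*v = 8 or m >= 10)) -> (v >= 4 or (v > data[lim] - 3 and 2*data[lim + 2] = -14)).
Before skip: ((val >= 2 or val = 12) and (3*v = 8 or m >= 10)) -> (v >= 4 or (v > data[lim] - 3 and 2*data[lim + 2] = -14))
Before skip: ((val >= 2 or val = 12) and (3*v = 8 or m >= 10)) -> (v >= 4 or (v > data[lim] - 3 and 2*data[lim + 2] = -14))
Before assert data[0] + 1 > -4: data[0] > -5 and (((val >= 2 or val = 12) and (3*v = 8 or m >= 10)) -> (v >= 4 or (v > data[lim] - 3 and 2*data[lim + 2] = -14)))
The weakest precondition is data[0] > -5 and (((val >= 2 or val = 12) and (3*v = 8 or m >= 10)) -> (v >= 4 or (v > data[lim] - 3 and 2*data[lim + 2] = -14))).
Check whether data[0] > -5 and (((val >= 2 or val = 12) and (3*v = 8 or m >= 10)) -> (v >= 4 or (v > data[lim] - 5 and 2*data[lim + 2] = -14))) implies it.
Countermodel: at the initial state data = {[0] = 7040, [15521] = 3, [15523] = -7, elsewhere -7}, lim = 15521, m = 10, v = 0, val = 2, the precondition holds but the weakest precondition fails.
Answer: invalid
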